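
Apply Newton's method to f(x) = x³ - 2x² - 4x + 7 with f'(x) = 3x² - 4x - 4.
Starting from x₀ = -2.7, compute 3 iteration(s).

f(x) = x³ - 2x² - 4x + 7
f'(x) = 3x² - 4x - 4
x₀ = -2.7

Newton-Raphson formula: x_{n+1} = x_n - f(x_n)/f'(x_n)

Iteration 1:
  f(-2.700000) = -16.463000
  f'(-2.700000) = 28.670000
  x_1 = -2.700000 - (-16.463000)/28.670000 = -2.125776
Iteration 2:
  f(-2.125776) = -3.140964
  f'(-2.125776) = 18.059876
  x_2 = -2.125776 - (-3.140964)/18.059876 = -1.951857
Iteration 3:
  f(-1.951857) = -0.248137
  f'(-1.951857) = 15.236659
  x_3 = -1.951857 - (-0.248137)/15.236659 = -1.935571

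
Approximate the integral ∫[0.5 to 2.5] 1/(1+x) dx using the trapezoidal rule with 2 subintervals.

f(x) = 1/(1+x)
a = 0.5, b = 2.5, n = 2
h = (b - a)/n = 1.000000

Trapezoidal rule: (h/2)[f(x₀) + 2f(x₁) + 2f(x₂) + ... + f(xₙ)]

x_0 = 0.5000, f(x_0) = 0.666667, coefficient = 1
x_1 = 1.5000, f(x_1) = 0.400000, coefficient = 2
x_2 = 2.5000, f(x_2) = 0.285714, coefficient = 1

I ≈ (1.000000/2) × 1.752381 = 0.876190
Exact value: 0.847298
Error: 0.028893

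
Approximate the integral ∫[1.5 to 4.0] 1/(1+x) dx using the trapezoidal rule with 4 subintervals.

f(x) = 1/(1+x)
a = 1.5, b = 4.0, n = 4
h = (b - a)/n = 0.625000

Trapezoidal rule: (h/2)[f(x₀) + 2f(x₁) + 2f(x₂) + ... + f(xₙ)]

x_0 = 1.5000, f(x_0) = 0.400000, coefficient = 1
x_1 = 2.1250, f(x_1) = 0.320000, coefficient = 2
x_2 = 2.7500, f(x_2) = 0.266667, coefficient = 2
x_3 = 3.3750, f(x_3) = 0.228571, coefficient = 2
x_4 = 4.0000, f(x_4) = 0.200000, coefficient = 1

I ≈ (0.625000/2) × 2.230476 = 0.697024
Exact value: 0.693147
Error: 0.003877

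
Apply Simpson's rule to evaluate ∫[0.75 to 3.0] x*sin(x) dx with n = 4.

f(x) = x*sin(x)
a = 0.75, b = 3.0, n = 4
h = (b - a)/n = 0.562500

Simpson's rule: (h/3)[f(x₀) + 4f(x₁) + 2f(x₂) + ... + f(xₙ)]

x_0 = 0.7500, f(x_0) = 0.511229, coefficient = 1
x_1 = 1.3125, f(x_1) = 1.268960, coefficient = 4
x_2 = 1.8750, f(x_2) = 1.788911, coefficient = 2
x_3 = 2.4375, f(x_3) = 1.577897, coefficient = 4
x_4 = 3.0000, f(x_4) = 0.423360, coefficient = 1

I ≈ (0.562500/3) × 15.899840 = 2.981220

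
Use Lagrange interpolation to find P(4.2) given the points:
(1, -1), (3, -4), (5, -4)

Lagrange interpolation formula:
P(x) = Σ yᵢ × Lᵢ(x)
where Lᵢ(x) = Π_{j≠i} (x - xⱼ)/(xᵢ - xⱼ)

L_0(4.2) = (4.2 - 3)/(1 - 3) × (4.2 - 5)/(1 - 5) = -0.120000
L_1(4.2) = (4.2 - 1)/(3 - 1) × (4.2 - 5)/(3 - 5) = 0.640000
L_2(4.2) = (4.2 - 1)/(5 - 1) × (4.2 - 3)/(5 - 3) = 0.480000

P(4.2) = (-1)×L_0(4.2) + (-4)×L_1(4.2) + (-4)×L_2(4.2)
P(4.2) = -4.360000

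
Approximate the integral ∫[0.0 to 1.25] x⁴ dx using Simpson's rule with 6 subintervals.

f(x) = x⁴
a = 0.0, b = 1.25, n = 6
h = (b - a)/n = 0.208333

Simpson's rule: (h/3)[f(x₀) + 4f(x₁) + 2f(x₂) + ... + f(xₙ)]

x_0 = 0.0000, f(x_0) = 0.000000, coefficient = 1
x_1 = 0.2083, f(x_1) = 0.001884, coefficient = 4
x_2 = 0.4167, f(x_2) = 0.030141, coefficient = 2
x_3 = 0.6250, f(x_3) = 0.152588, coefficient = 4
x_4 = 0.8333, f(x_4) = 0.482253, coefficient = 2
x_5 = 1.0417, f(x_5) = 1.177376, coefficient = 4
x_6 = 1.2500, f(x_6) = 2.441406, coefficient = 1

I ≈ (0.208333/3) × 8.793584 = 0.610666
Exact value: 0.610352
Error: 0.000314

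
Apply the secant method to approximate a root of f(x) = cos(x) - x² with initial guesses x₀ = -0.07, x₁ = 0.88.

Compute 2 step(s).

f(x) = cos(x) - x²
x₀ = -0.07, x₁ = 0.88

Secant formula: x_{n+1} = x_n - f(x_n)(x_n - x_{n-1})/(f(x_n) - f(x_{n-1}))

Iteration 1:
  f(-0.070000) = 0.992651
  f(0.880000) = -0.137249
  x_2 = 0.880000 - (-0.137249)×(0.880000 - (-0.070000))/(-0.137249 - 0.992651)
       = 0.764604
Iteration 2:
  f(0.880000) = -0.137249
  f(0.764604) = 0.137038
  x_3 = 0.764604 - 0.137038×(0.764604 - 0.880000)/(0.137038 - (-0.137249))
       = 0.822257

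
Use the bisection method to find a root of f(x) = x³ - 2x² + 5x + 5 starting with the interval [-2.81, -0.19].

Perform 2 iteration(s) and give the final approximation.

f(x) = x³ - 2x² + 5x + 5
Initial interval: [-2.81, -0.19]

Iteration 1:
  c_1 = (-2.810000 + (-0.190000))/2 = -1.500000
  f(c_1) = f(-1.500000) = -10.375000
  f(a) × f(c) ≥ 0, new interval: [-1.500000, -0.190000]
Iteration 2:
  c_2 = (-1.500000 + (-0.190000))/2 = -0.845000
  f(c_2) = f(-0.845000) = -1.256401
  f(a) × f(c) ≥ 0, new interval: [-0.845000, -0.190000]

After 2 iteration(s), the approximation is c_2 = -0.845000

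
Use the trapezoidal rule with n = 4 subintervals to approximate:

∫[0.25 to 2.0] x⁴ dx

f(x) = x⁴
a = 0.25, b = 2.0, n = 4
h = (b - a)/n = 0.437500

Trapezoidal rule: (h/2)[f(x₀) + 2f(x₁) + 2f(x₂) + ... + f(xₙ)]

x_0 = 0.2500, f(x_0) = 0.003906, coefficient = 1
x_1 = 0.6875, f(x_1) = 0.223404, coefficient = 2
x_2 = 1.1250, f(x_2) = 1.601807, coefficient = 2
x_3 = 1.5625, f(x_3) = 5.960464, coefficient = 2
x_4 = 2.0000, f(x_4) = 16.000000, coefficient = 1

I ≈ (0.437500/2) × 31.575256 = 6.907087
Exact value: 6.399805
Error: 0.507283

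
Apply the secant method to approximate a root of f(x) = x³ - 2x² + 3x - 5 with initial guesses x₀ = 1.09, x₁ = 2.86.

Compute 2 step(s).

f(x) = x³ - 2x² + 3x - 5
x₀ = 1.09, x₁ = 2.86

Secant formula: x_{n+1} = x_n - f(x_n)(x_n - x_{n-1})/(f(x_n) - f(x_{n-1}))

Iteration 1:
  f(1.090000) = -2.811171
  f(2.860000) = 10.614456
  x_2 = 2.860000 - 10.614456×(2.860000 - 1.090000)/(10.614456 - (-2.811171))
       = 1.460618
Iteration 2:
  f(2.860000) = 10.614456
  f(1.460618) = -1.768868
  x_3 = 1.460618 - (-1.768868)×(1.460618 - 2.860000)/(-1.768868 - 10.614456)
       = 1.660509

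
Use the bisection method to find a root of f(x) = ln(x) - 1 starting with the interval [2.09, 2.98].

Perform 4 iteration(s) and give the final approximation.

f(x) = ln(x) - 1
Initial interval: [2.09, 2.98]

Iteration 1:
  c_1 = (2.090000 + 2.980000)/2 = 2.535000
  f(c_1) = f(2.535000) = -0.069806
  f(a) × f(c) ≥ 0, new interval: [2.535000, 2.980000]
Iteration 2:
  c_2 = (2.535000 + 2.980000)/2 = 2.757500
  f(c_2) = f(2.757500) = 0.014324
  f(a) × f(c) < 0, new interval: [2.535000, 2.757500]
Iteration 3:
  c_3 = (2.535000 + 2.757500)/2 = 2.646250
  f(c_3) = f(2.646250) = -0.026856
  f(a) × f(c) ≥ 0, new interval: [2.646250, 2.757500]
Iteration 4:
  c_4 = (2.646250 + 2.757500)/2 = 2.701875
  f(c_4) = f(2.701875) = -0.006054
  f(a) × f(c) ≥ 0, new interval: [2.701875, 2.757500]

After 4 iteration(s), the approximation is c_4 = 2.701875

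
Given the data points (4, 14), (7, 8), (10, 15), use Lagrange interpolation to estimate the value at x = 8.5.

Lagrange interpolation formula:
P(x) = Σ yᵢ × Lᵢ(x)
where Lᵢ(x) = Π_{j≠i} (x - xⱼ)/(xᵢ - xⱼ)

L_0(8.5) = (8.5 - 7)/(4 - 7) × (8.5 - 10)/(4 - 10) = -0.125000
L_1(8.5) = (8.5 - 4)/(7 - 4) × (8.5 - 10)/(7 - 10) = 0.750000
L_2(8.5) = (8.5 - 4)/(10 - 4) × (8.5 - 7)/(10 - 7) = 0.375000

P(8.5) = 14×L_0(8.5) + 8×L_1(8.5) + 15×L_2(8.5)
P(8.5) = 9.875000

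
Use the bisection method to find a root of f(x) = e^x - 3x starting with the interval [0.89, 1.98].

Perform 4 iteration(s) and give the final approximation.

f(x) = e^x - 3x
Initial interval: [0.89, 1.98]

Iteration 1:
  c_1 = (0.890000 + 1.980000)/2 = 1.435000
  f(c_1) = f(1.435000) = -0.105355
  f(a) × f(c) ≥ 0, new interval: [1.435000, 1.980000]
Iteration 2:
  c_2 = (1.435000 + 1.980000)/2 = 1.707500
  f(c_2) = f(1.707500) = 0.392656
  f(a) × f(c) < 0, new interval: [1.435000, 1.707500]
Iteration 3:
  c_3 = (1.435000 + 1.707500)/2 = 1.571250
  f(c_3) = f(1.571250) = 0.098910
  f(a) × f(c) < 0, new interval: [1.435000, 1.571250]
Iteration 4:
  c_4 = (1.435000 + 1.571250)/2 = 1.503125
  f(c_4) = f(1.503125) = -0.013659
  f(a) × f(c) ≥ 0, new interval: [1.503125, 1.571250]

After 4 iteration(s), the approximation is c_4 = 1.503125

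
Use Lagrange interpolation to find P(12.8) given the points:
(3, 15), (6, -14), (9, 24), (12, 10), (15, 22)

Lagrange interpolation formula:
P(x) = Σ yᵢ × Lᵢ(x)
where Lᵢ(x) = Π_{j≠i} (x - xⱼ)/(xᵢ - xⱼ)

L_0(12.8) = (12.8 - 6)/(3 - 6) × (12.8 - 9)/(3 - 9) × (12.8 - 12)/(3 - 12) × (12.8 - 15)/(3 - 15) = -0.023394
L_1(12.8) = (12.8 - 3)/(6 - 3) × (12.8 - 9)/(6 - 9) × (12.8 - 12)/(6 - 12) × (12.8 - 15)/(6 - 15) = 0.134861
L_2(12.8) = (12.8 - 3)/(9 - 3) × (12.8 - 6)/(9 - 6) × (12.8 - 12)/(9 - 12) × (12.8 - 15)/(9 - 15) = -0.361995
L_3(12.8) = (12.8 - 3)/(12 - 3) × (12.8 - 6)/(12 - 6) × (12.8 - 9)/(12 - 9) × (12.8 - 15)/(12 - 15) = 1.146318
L_4(12.8) = (12.8 - 3)/(15 - 3) × (12.8 - 6)/(15 - 6) × (12.8 - 9)/(15 - 9) × (12.8 - 12)/(15 - 12) = 0.104211

P(12.8) = 15×L_0(12.8) + (-14)×L_1(12.8) + 24×L_2(12.8) + 10×L_3(12.8) + 22×L_4(12.8)
P(12.8) = 2.828965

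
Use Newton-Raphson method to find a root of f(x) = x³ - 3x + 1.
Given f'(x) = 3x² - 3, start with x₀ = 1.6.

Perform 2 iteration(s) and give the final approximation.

f(x) = x³ - 3x + 1
f'(x) = 3x² - 3
x₀ = 1.6

Newton-Raphson formula: x_{n+1} = x_n - f(x_n)/f'(x_n)

Iteration 1:
  f(1.600000) = 0.296000
  f'(1.600000) = 4.680000
  x_1 = 1.600000 - 0.296000/4.680000 = 1.536752
Iteration 2:
  f(1.536752) = 0.018948
  f'(1.536752) = 4.084821
  x_2 = 1.536752 - 0.018948/4.084821 = 1.532113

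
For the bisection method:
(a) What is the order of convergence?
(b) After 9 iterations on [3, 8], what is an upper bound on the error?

(a) Bisection has linear (order 1) convergence; the error is halved each step.

(b) Error bound = (b-a)/2^n = (8 - 3)/2^{9}
    = 5/2^{9}

(a) 1 (linear); (b) error ≤ 9.77e-03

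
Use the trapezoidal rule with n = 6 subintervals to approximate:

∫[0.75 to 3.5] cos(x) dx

f(x) = cos(x)
a = 0.75, b = 3.5, n = 6
h = (b - a)/n = 0.458333

Trapezoidal rule: (h/2)[f(x₀) + 2f(x₁) + 2f(x₂) + ... + f(xₙ)]

x_0 = 0.7500, f(x_0) = 0.731689, coefficient = 1
x_1 = 1.2083, f(x_1) = 0.354578, coefficient = 2
x_2 = 1.6667, f(x_2) = -0.095724, coefficient = 2
x_3 = 2.1250, f(x_3) = -0.526266, coefficient = 2
x_4 = 2.5833, f(x_4) = -0.848178, coefficient = 2
x_5 = 3.0417, f(x_5) = -0.995012, coefficient = 2
x_6 = 3.5000, f(x_6) = -0.936457, coefficient = 1

I ≈ (0.458333/2) × -4.425971 = -1.014285
Exact value: -1.032422
Error: 0.018137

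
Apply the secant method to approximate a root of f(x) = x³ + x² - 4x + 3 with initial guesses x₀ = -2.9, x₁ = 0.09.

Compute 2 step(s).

f(x) = x³ + x² - 4x + 3
x₀ = -2.9, x₁ = 0.09

Secant formula: x_{n+1} = x_n - f(x_n)(x_n - x_{n-1})/(f(x_n) - f(x_{n-1}))

Iteration 1:
  f(-2.900000) = -1.379000
  f(0.090000) = 2.648829
  x_2 = 0.090000 - 2.648829×(0.090000 - (-2.900000))/(2.648829 - (-1.379000))
       = -1.876320
Iteration 2:
  f(0.090000) = 2.648829
  f(-1.876320) = 7.420130
  x_3 = -1.876320 - 7.420130×(-1.876320 - 0.090000)/(7.420130 - 2.648829)
       = 1.181619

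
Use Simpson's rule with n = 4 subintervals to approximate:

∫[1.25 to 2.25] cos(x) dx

f(x) = cos(x)
a = 1.25, b = 2.25, n = 4
h = (b - a)/n = 0.250000

Simpson's rule: (h/3)[f(x₀) + 4f(x₁) + 2f(x₂) + ... + f(xₙ)]

x_0 = 1.2500, f(x_0) = 0.315322, coefficient = 1
x_1 = 1.5000, f(x_1) = 0.070737, coefficient = 4
x_2 = 1.7500, f(x_2) = -0.178246, coefficient = 2
x_3 = 2.0000, f(x_3) = -0.416147, coefficient = 4
x_4 = 2.2500, f(x_4) = -0.628174, coefficient = 1

I ≈ (0.250000/3) × -2.050982 = -0.170915
Exact value: -0.170911
Error: 0.000004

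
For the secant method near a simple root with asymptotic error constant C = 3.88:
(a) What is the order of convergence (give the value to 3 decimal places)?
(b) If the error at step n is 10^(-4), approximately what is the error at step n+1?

(a) Secant method has superlinear convergence with order φ = (1+√5)/2 ≈ 1.618.
    This means |e_{n+1}| ≈ C|e_n|^1.618.

(b) With |e_n| = 10^(-4) and C = 3.88:
    |e_{n+1}| ≈ 3.88 × (10^(-4))^1.618 = 3.88 × 10^(-6.47)

(a) ≈ 1.618 (golden ratio); (b) |e_{n+1}| ≈ 1.308e-06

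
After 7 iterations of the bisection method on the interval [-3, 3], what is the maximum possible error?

Bisection error bound: |error| ≤ (b-a)/2^n
|error| ≤ (3 - (-3))/2^7 = 6/2^7
|error| ≤ 0.0468750000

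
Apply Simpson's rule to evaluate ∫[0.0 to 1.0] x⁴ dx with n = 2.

f(x) = x⁴
a = 0.0, b = 1.0, n = 2
h = (b - a)/n = 0.500000

Simpson's rule: (h/3)[f(x₀) + 4f(x₁) + 2f(x₂) + ... + f(xₙ)]

x_0 = 0.0000, f(x_0) = 0.000000, coefficient = 1
x_1 = 0.5000, f(x_1) = 0.062500, coefficient = 4
x_2 = 1.0000, f(x_2) = 1.000000, coefficient = 1

I ≈ (0.500000/3) × 1.250000 = 0.208333
Exact value: 0.200000
Error: 0.008333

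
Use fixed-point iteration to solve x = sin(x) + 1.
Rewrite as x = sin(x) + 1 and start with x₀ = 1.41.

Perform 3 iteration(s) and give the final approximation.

Equation: x = sin(x) + 1
Fixed-point form: x = sin(x) + 1
x₀ = 1.41

x_1 = g(1.410000) = 1.987100
x_2 = g(1.987100) = 1.914590
x_3 = g(1.914590) = 1.941483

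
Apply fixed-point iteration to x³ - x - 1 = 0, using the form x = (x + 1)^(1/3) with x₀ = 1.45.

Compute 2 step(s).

Equation: x³ - x - 1 = 0
Fixed-point form: x = (x + 1)^(1/3)
x₀ = 1.45

x_1 = g(1.450000) = 1.348100
x_2 = g(1.348100) = 1.329144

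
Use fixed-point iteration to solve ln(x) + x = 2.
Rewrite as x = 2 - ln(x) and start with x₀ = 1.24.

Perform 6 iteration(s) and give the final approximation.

Equation: ln(x) + x = 2
Fixed-point form: x = 2 - ln(x)
x₀ = 1.24

x_1 = g(1.240000) = 1.784889
x_2 = g(1.784889) = 1.420644
x_3 = g(1.420644) = 1.648890
x_4 = g(1.648890) = 1.499898
x_5 = g(1.499898) = 1.594603
x_6 = g(1.594603) = 1.533375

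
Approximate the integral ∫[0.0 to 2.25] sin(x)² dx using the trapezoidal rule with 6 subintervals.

f(x) = sin(x)²
a = 0.0, b = 2.25, n = 6
h = (b - a)/n = 0.375000

Trapezoidal rule: (h/2)[f(x₀) + 2f(x₁) + 2f(x₂) + ... + f(xₙ)]

x_0 = 0.0000, f(x_0) = 0.000000, coefficient = 1
x_1 = 0.3750, f(x_1) = 0.134156, coefficient = 2
x_2 = 0.7500, f(x_2) = 0.464631, coefficient = 2
x_3 = 1.1250, f(x_3) = 0.814087, coefficient = 2
x_4 = 1.5000, f(x_4) = 0.994996, coefficient = 2
x_5 = 1.8750, f(x_5) = 0.910280, coefficient = 2
x_6 = 2.2500, f(x_6) = 0.605398, coefficient = 1

I ≈ (0.375000/2) × 7.241697 = 1.357818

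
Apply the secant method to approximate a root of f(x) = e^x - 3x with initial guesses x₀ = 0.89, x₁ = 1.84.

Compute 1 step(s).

f(x) = e^x - 3x
x₀ = 0.89, x₁ = 1.84

Secant formula: x_{n+1} = x_n - f(x_n)(x_n - x_{n-1})/(f(x_n) - f(x_{n-1}))

Iteration 1:
  f(0.890000) = -0.234870
  f(1.840000) = 0.776538
  x_2 = 1.840000 - 0.776538×(1.840000 - 0.890000)/(0.776538 - (-0.234870))
       = 1.110610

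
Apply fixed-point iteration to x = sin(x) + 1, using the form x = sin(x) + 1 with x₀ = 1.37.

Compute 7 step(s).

Equation: x = sin(x) + 1
Fixed-point form: x = sin(x) + 1
x₀ = 1.37

x_1 = g(1.370000) = 1.979908
x_2 = g(1.979908) = 1.917475
x_3 = g(1.917475) = 1.940507
x_4 = g(1.940507) = 1.932432
x_5 = g(1.932432) = 1.935319
x_6 = g(1.935319) = 1.934294
x_7 = g(1.934294) = 1.934659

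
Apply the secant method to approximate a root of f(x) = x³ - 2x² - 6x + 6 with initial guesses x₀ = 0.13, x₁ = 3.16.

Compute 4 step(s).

f(x) = x³ - 2x² - 6x + 6
x₀ = 0.13, x₁ = 3.16

Secant formula: x_{n+1} = x_n - f(x_n)(x_n - x_{n-1})/(f(x_n) - f(x_{n-1}))

Iteration 1:
  f(0.130000) = 5.188397
  f(3.160000) = -1.376704
  x_2 = 3.160000 - (-1.376704)×(3.160000 - 0.130000)/(-1.376704 - 5.188397)
       = 2.524608
Iteration 2:
  f(3.160000) = -1.376704
  f(2.524608) = -5.803983
  x_3 = 2.524608 - (-5.803983)×(2.524608 - 3.160000)/(-5.803983 - (-1.376704))
       = 3.357581
Iteration 3:
  f(2.524608) = -5.803983
  f(3.357581) = 1.159002
  x_4 = 3.357581 - 1.159002×(3.357581 - 2.524608)/(1.159002 - (-5.803983))
       = 3.218931
Iteration 4:
  f(3.357581) = 1.159002
  f(3.218931) = -0.683610
  x_5 = 3.218931 - (-0.683610)×(3.218931 - 3.357581)/(-0.683610 - 1.159002)
       = 3.270370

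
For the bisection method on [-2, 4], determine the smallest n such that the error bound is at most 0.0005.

We need (b-a)/2^n ≤ 0.0005
(4 - (-2))/2^n ≤ 0.0005
6/2^n ≤ 0.0005
2^n ≥ 12000
n ≥ log₂(12000) = 13.55
n ≥ 14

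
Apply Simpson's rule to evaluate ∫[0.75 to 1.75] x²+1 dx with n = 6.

f(x) = x²+1
a = 0.75, b = 1.75, n = 6
h = (b - a)/n = 0.166667

Simpson's rule: (h/3)[f(x₀) + 4f(x₁) + 2f(x₂) + ... + f(xₙ)]

x_0 = 0.7500, f(x_0) = 1.562500, coefficient = 1
x_1 = 0.9167, f(x_1) = 1.840278, coefficient = 4
x_2 = 1.0833, f(x_2) = 2.173611, coefficient = 2
x_3 = 1.2500, f(x_3) = 2.562500, coefficient = 4
x_4 = 1.4167, f(x_4) = 3.006944, coefficient = 2
x_5 = 1.5833, f(x_5) = 3.506944, coefficient = 4
x_6 = 1.7500, f(x_6) = 4.062500, coefficient = 1

I ≈ (0.166667/3) × 47.625000 = 2.645833
Exact value: 2.645833
Error: 0.000000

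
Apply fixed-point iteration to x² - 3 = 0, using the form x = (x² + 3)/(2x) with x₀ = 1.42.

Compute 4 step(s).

Equation: x² - 3 = 0
Fixed-point form: x = (x² + 3)/(2x)
x₀ = 1.42

x_1 = g(1.420000) = 1.766338
x_2 = g(1.766338) = 1.732384
x_3 = g(1.732384) = 1.732051
x_4 = g(1.732051) = 1.732051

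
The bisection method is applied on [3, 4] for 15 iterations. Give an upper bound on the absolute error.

Bisection error bound: |error| ≤ (b-a)/2^n
|error| ≤ (4 - 3)/2^15 = 1/2^15
|error| ≤ 0.0000305176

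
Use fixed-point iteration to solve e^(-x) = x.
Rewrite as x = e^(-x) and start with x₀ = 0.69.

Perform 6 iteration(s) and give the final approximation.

Equation: e^(-x) = x
Fixed-point form: x = e^(-x)
x₀ = 0.69

x_1 = g(0.690000) = 0.501576
x_2 = g(0.501576) = 0.605575
x_3 = g(0.605575) = 0.545760
x_4 = g(0.545760) = 0.579401
x_5 = g(0.579401) = 0.560234
x_6 = g(0.560234) = 0.571076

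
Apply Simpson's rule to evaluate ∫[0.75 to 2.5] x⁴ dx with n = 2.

f(x) = x⁴
a = 0.75, b = 2.5, n = 2
h = (b - a)/n = 0.875000

Simpson's rule: (h/3)[f(x₀) + 4f(x₁) + 2f(x₂) + ... + f(xₙ)]

x_0 = 0.7500, f(x_0) = 0.316406, coefficient = 1
x_1 = 1.6250, f(x_1) = 6.972900, coefficient = 4
x_2 = 2.5000, f(x_2) = 39.062500, coefficient = 1

I ≈ (0.875000/3) × 67.270508 = 19.620565
Exact value: 19.483789
Error: 0.136776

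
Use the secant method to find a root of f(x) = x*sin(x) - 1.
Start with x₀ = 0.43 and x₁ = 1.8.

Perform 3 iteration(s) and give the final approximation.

f(x) = x*sin(x) - 1
x₀ = 0.43, x₁ = 1.8

Secant formula: x_{n+1} = x_n - f(x_n)(x_n - x_{n-1})/(f(x_n) - f(x_{n-1}))

Iteration 1:
  f(0.430000) = -0.820746
  f(1.800000) = 0.752926
  x_2 = 1.800000 - 0.752926×(1.800000 - 0.430000)/(0.752926 - (-0.820746))
       = 1.144521
Iteration 2:
  f(1.800000) = 0.752926
  f(1.144521) = 0.042100
  x_3 = 1.144521 - 0.042100×(1.144521 - 1.800000)/(0.042100 - 0.752926)
       = 1.105699
Iteration 3:
  f(1.144521) = 0.042100
  f(1.105699) = -0.011751
  x_4 = 1.105699 - (-0.011751)×(1.105699 - 1.144521)/(-0.011751 - 0.042100)
       = 1.114170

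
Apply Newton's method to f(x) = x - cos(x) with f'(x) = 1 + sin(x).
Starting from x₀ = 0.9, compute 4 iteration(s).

f(x) = x - cos(x)
f'(x) = 1 + sin(x)
x₀ = 0.9

Newton-Raphson formula: x_{n+1} = x_n - f(x_n)/f'(x_n)

Iteration 1:
  f(0.900000) = 0.278390
  f'(0.900000) = 1.783327
  x_1 = 0.900000 - 0.278390/1.783327 = 0.743893
Iteration 2:
  f(0.743893) = 0.008055
  f'(0.743893) = 1.677158
  x_2 = 0.743893 - 0.008055/1.677158 = 0.739090
Iteration 3:
  f(0.739090) = 0.000008
  f'(0.739090) = 1.673616
  x_3 = 0.739090 - 0.000008/1.673616 = 0.739085
Iteration 4:
  f(0.739085) = 0.000000
  f'(0.739085) = 1.673612
  x_4 = 0.739085 - 0.000000/1.673612 = 0.739085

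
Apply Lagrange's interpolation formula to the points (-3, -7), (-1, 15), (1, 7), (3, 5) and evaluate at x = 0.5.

Lagrange interpolation formula:
P(x) = Σ yᵢ × Lᵢ(x)
where Lᵢ(x) = Π_{j≠i} (x - xⱼ)/(xᵢ - xⱼ)

L_0(0.5) = (0.5 - (-1))/(-3 - (-1)) × (0.5 - 1)/(-3 - 1) × (0.5 - 3)/(-3 - 3) = -0.039062
L_1(0.5) = (0.5 - (-3))/(-1 - (-3)) × (0.5 - 1)/(-1 - 1) × (0.5 - 3)/(-1 - 3) = 0.273438
L_2(0.5) = (0.5 - (-3))/(1 - (-3)) × (0.5 - (-1))/(1 - (-1)) × (0.5 - 3)/(1 - 3) = 0.820312
L_3(0.5) = (0.5 - (-3))/(3 - (-3)) × (0.5 - (-1))/(3 - (-1)) × (0.5 - 1)/(3 - 1) = -0.054688

P(0.5) = (-7)×L_0(0.5) + 15×L_1(0.5) + 7×L_2(0.5) + 5×L_3(0.5)
P(0.5) = 9.843750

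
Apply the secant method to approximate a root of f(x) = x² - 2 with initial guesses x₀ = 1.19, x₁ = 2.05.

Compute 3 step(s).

f(x) = x² - 2
x₀ = 1.19, x₁ = 2.05

Secant formula: x_{n+1} = x_n - f(x_n)(x_n - x_{n-1})/(f(x_n) - f(x_{n-1}))

Iteration 1:
  f(1.190000) = -0.583900
  f(2.050000) = 2.202500
  x_2 = 2.050000 - 2.202500×(2.050000 - 1.190000)/(2.202500 - (-0.583900))
       = 1.370216
Iteration 2:
  f(2.050000) = 2.202500
  f(1.370216) = -0.122508
  x_3 = 1.370216 - (-0.122508)×(1.370216 - 2.050000)/(-0.122508 - 2.202500)
       = 1.406035
Iteration 3:
  f(1.370216) = -0.122508
  f(1.406035) = -0.023066
  x_4 = 1.406035 - (-0.023066)×(1.406035 - 1.370216)/(-0.023066 - (-0.122508))
       = 1.414343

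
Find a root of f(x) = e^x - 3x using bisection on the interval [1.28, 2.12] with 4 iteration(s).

f(x) = e^x - 3x
Initial interval: [1.28, 2.12]

Iteration 1:
  c_1 = (1.280000 + 2.120000)/2 = 1.700000
  f(c_1) = f(1.700000) = 0.373947
  f(a) × f(c) < 0, new interval: [1.280000, 1.700000]
Iteration 2:
  c_2 = (1.280000 + 1.700000)/2 = 1.490000
  f(c_2) = f(1.490000) = -0.032904
  f(a) × f(c) ≥ 0, new interval: [1.490000, 1.700000]
Iteration 3:
  c_3 = (1.490000 + 1.700000)/2 = 1.595000
  f(c_3) = f(1.595000) = 0.143329
  f(a) × f(c) < 0, new interval: [1.490000, 1.595000]
Iteration 4:
  c_4 = (1.490000 + 1.595000)/2 = 1.542500
  f(c_4) = f(1.542500) = 0.048766
  f(a) × f(c) < 0, new interval: [1.490000, 1.542500]

After 4 iteration(s), the approximation is c_4 = 1.542500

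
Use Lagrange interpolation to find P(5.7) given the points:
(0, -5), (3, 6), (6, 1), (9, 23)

Lagrange interpolation formula:
P(x) = Σ yᵢ × Lᵢ(x)
where Lᵢ(x) = Π_{j≠i} (x - xⱼ)/(xᵢ - xⱼ)

L_0(5.7) = (5.7 - 3)/(0 - 3) × (5.7 - 6)/(0 - 6) × (5.7 - 9)/(0 - 9) = -0.016500
L_1(5.7) = (5.7 - 0)/(3 - 0) × (5.7 - 6)/(3 - 6) × (5.7 - 9)/(3 - 9) = 0.104500
L_2(5.7) = (5.7 - 0)/(6 - 0) × (5.7 - 3)/(6 - 3) × (5.7 - 9)/(6 - 9) = 0.940500
L_3(5.7) = (5.7 - 0)/(9 - 0) × (5.7 - 3)/(9 - 3) × (5.7 - 6)/(9 - 6) = -0.028500

P(5.7) = (-5)×L_0(5.7) + 6×L_1(5.7) + 1×L_2(5.7) + 23×L_3(5.7)
P(5.7) = 0.994500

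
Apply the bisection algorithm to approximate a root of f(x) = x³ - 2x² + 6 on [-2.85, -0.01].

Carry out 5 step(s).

f(x) = x³ - 2x² + 6
Initial interval: [-2.85, -0.01]

Iteration 1:
  c_1 = (-2.850000 + (-0.010000))/2 = -1.430000
  f(c_1) = f(-1.430000) = -1.014007
  f(a) × f(c) ≥ 0, new interval: [-1.430000, -0.010000]
Iteration 2:
  c_2 = (-1.430000 + (-0.010000))/2 = -0.720000
  f(c_2) = f(-0.720000) = 4.589952
  f(a) × f(c) < 0, new interval: [-1.430000, -0.720000]
Iteration 3:
  c_3 = (-1.430000 + (-0.720000))/2 = -1.075000
  f(c_3) = f(-1.075000) = 2.446453
  f(a) × f(c) < 0, new interval: [-1.430000, -1.075000]
Iteration 4:
  c_4 = (-1.430000 + (-1.075000))/2 = -1.252500
  f(c_4) = f(-1.252500) = 0.897620
  f(a) × f(c) < 0, new interval: [-1.430000, -1.252500]
Iteration 5:
  c_5 = (-1.430000 + (-1.252500))/2 = -1.341250
  f(c_5) = f(-1.341250) = -0.010747
  f(a) × f(c) ≥ 0, new interval: [-1.341250, -1.252500]

After 5 iteration(s), the approximation is c_5 = -1.341250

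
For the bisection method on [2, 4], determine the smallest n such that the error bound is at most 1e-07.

We need (b-a)/2^n ≤ 1e-07
(4 - 2)/2^n ≤ 1e-07
2/2^n ≤ 1e-07
2^n ≥ 20000000
n ≥ log₂(20000000) = 24.25
n ≥ 25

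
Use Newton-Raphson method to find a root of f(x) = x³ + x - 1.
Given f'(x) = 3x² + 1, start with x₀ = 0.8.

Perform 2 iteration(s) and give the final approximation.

f(x) = x³ + x - 1
f'(x) = 3x² + 1
x₀ = 0.8

Newton-Raphson formula: x_{n+1} = x_n - f(x_n)/f'(x_n)

Iteration 1:
  f(0.800000) = 0.312000
  f'(0.800000) = 2.920000
  x_1 = 0.800000 - 0.312000/2.920000 = 0.693151
Iteration 2:
  f(0.693151) = 0.026180
  f'(0.693151) = 2.441374
  x_2 = 0.693151 - 0.026180/2.441374 = 0.682427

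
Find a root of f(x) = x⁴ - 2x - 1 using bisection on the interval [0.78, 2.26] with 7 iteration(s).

f(x) = x⁴ - 2x - 1
Initial interval: [0.78, 2.26]

Iteration 1:
  c_1 = (0.780000 + 2.260000)/2 = 1.520000
  f(c_1) = f(1.520000) = 1.297948
  f(a) × f(c) < 0, new interval: [0.780000, 1.520000]
Iteration 2:
  c_2 = (0.780000 + 1.520000)/2 = 1.150000
  f(c_2) = f(1.150000) = -1.550994
  f(a) × f(c) ≥ 0, new interval: [1.150000, 1.520000]
Iteration 3:
  c_3 = (1.150000 + 1.520000)/2 = 1.335000
  f(c_3) = f(1.335000) = -0.493674
  f(a) × f(c) ≥ 0, new interval: [1.335000, 1.520000]
Iteration 4:
  c_4 = (1.335000 + 1.520000)/2 = 1.427500
  f(c_4) = f(1.427500) = 0.297451
  f(a) × f(c) < 0, new interval: [1.335000, 1.427500]
Iteration 5:
  c_5 = (1.335000 + 1.427500)/2 = 1.381250
  f(c_5) = f(1.381250) = -0.122602
  f(a) × f(c) ≥ 0, new interval: [1.381250, 1.427500]
Iteration 6:
  c_6 = (1.381250 + 1.427500)/2 = 1.404375
  f(c_6) = f(1.404375) = 0.081096
  f(a) × f(c) < 0, new interval: [1.381250, 1.404375]
Iteration 7:
  c_7 = (1.381250 + 1.404375)/2 = 1.392813
  f(c_7) = f(1.392813) = -0.022310
  f(a) × f(c) ≥ 0, new interval: [1.392813, 1.404375]

After 7 iteration(s), the approximation is c_7 = 1.392813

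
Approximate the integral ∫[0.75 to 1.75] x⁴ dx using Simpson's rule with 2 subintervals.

f(x) = x⁴
a = 0.75, b = 1.75, n = 2
h = (b - a)/n = 0.500000

Simpson's rule: (h/3)[f(x₀) + 4f(x₁) + 2f(x₂) + ... + f(xₙ)]

x_0 = 0.7500, f(x_0) = 0.316406, coefficient = 1
x_1 = 1.2500, f(x_1) = 2.441406, coefficient = 4
x_2 = 1.7500, f(x_2) = 9.378906, coefficient = 1

I ≈ (0.500000/3) × 19.460938 = 3.243490
Exact value: 3.235156
Error: 0.008333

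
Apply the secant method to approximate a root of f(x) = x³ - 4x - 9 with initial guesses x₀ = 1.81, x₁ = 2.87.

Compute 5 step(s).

f(x) = x³ - 4x - 9
x₀ = 1.81, x₁ = 2.87

Secant formula: x_{n+1} = x_n - f(x_n)(x_n - x_{n-1})/(f(x_n) - f(x_{n-1}))

Iteration 1:
  f(1.810000) = -10.310259
  f(2.870000) = 3.159903
  x_2 = 2.870000 - 3.159903×(2.870000 - 1.810000)/(3.159903 - (-10.310259))
       = 2.621340
Iteration 2:
  f(2.870000) = 3.159903
  f(2.621340) = -1.473031
  x_3 = 2.621340 - (-1.473031)×(2.621340 - 2.870000)/(-1.473031 - 3.159903)
       = 2.700401
Iteration 3:
  f(2.621340) = -1.473031
  f(2.700401) = -0.109841
  x_4 = 2.700401 - (-0.109841)×(2.700401 - 2.621340)/(-0.109841 - (-1.473031))
       = 2.706771
Iteration 4:
  f(2.700401) = -0.109841
  f(2.706771) = 0.004369
  x_5 = 2.706771 - 0.004369×(2.706771 - 2.700401)/(0.004369 - (-0.109841))
       = 2.706527
Iteration 5:
  f(2.706771) = 0.004369
  f(2.706527) = -0.000012
  x_6 = 2.706527 - (-0.000012)×(2.706527 - 2.706771)/(-0.000012 - 0.004369)
       = 2.706528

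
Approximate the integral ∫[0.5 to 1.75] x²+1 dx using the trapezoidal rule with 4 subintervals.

f(x) = x²+1
a = 0.5, b = 1.75, n = 4
h = (b - a)/n = 0.312500

Trapezoidal rule: (h/2)[f(x₀) + 2f(x₁) + 2f(x₂) + ... + f(xₙ)]

x_0 = 0.5000, f(x_0) = 1.250000, coefficient = 1
x_1 = 0.8125, f(x_1) = 1.660156, coefficient = 2
x_2 = 1.1250, f(x_2) = 2.265625, coefficient = 2
x_3 = 1.4375, f(x_3) = 3.066406, coefficient = 2
x_4 = 1.7500, f(x_4) = 4.062500, coefficient = 1

I ≈ (0.312500/2) × 19.296875 = 3.015137
Exact value: 2.994792
Error: 0.020345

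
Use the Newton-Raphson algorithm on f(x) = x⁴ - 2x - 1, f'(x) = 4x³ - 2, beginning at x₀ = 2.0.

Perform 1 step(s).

f(x) = x⁴ - 2x - 1
f'(x) = 4x³ - 2
x₀ = 2.0

Newton-Raphson formula: x_{n+1} = x_n - f(x_n)/f'(x_n)

Iteration 1:
  f(2.000000) = 11.000000
  f'(2.000000) = 30.000000
  x_1 = 2.000000 - 11.000000/30.000000 = 1.633333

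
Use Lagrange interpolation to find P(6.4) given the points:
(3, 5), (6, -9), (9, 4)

Lagrange interpolation formula:
P(x) = Σ yᵢ × Lᵢ(x)
where Lᵢ(x) = Π_{j≠i} (x - xⱼ)/(xᵢ - xⱼ)

L_0(6.4) = (6.4 - 6)/(3 - 6) × (6.4 - 9)/(3 - 9) = -0.057778
L_1(6.4) = (6.4 - 3)/(6 - 3) × (6.4 - 9)/(6 - 9) = 0.982222
L_2(6.4) = (6.4 - 3)/(9 - 3) × (6.4 - 6)/(9 - 6) = 0.075556

P(6.4) = 5×L_0(6.4) + (-9)×L_1(6.4) + 4×L_2(6.4)
P(6.4) = -8.826667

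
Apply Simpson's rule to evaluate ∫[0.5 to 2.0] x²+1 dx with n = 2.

f(x) = x²+1
a = 0.5, b = 2.0, n = 2
h = (b - a)/n = 0.750000

Simpson's rule: (h/3)[f(x₀) + 4f(x₁) + 2f(x₂) + ... + f(xₙ)]

x_0 = 0.5000, f(x_0) = 1.250000, coefficient = 1
x_1 = 1.2500, f(x_1) = 2.562500, coefficient = 4
x_2 = 2.0000, f(x_2) = 5.000000, coefficient = 1

I ≈ (0.750000/3) × 16.500000 = 4.125000
Exact value: 4.125000
Error: 0.000000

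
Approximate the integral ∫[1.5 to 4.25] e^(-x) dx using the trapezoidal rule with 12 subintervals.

f(x) = e^(-x)
a = 1.5, b = 4.25, n = 12
h = (b - a)/n = 0.229167

Trapezoidal rule: (h/2)[f(x₀) + 2f(x₁) + 2f(x₂) + ... + f(xₙ)]

x_0 = 1.5000, f(x_0) = 0.223130, coefficient = 1
x_1 = 1.7292, f(x_1) = 0.177432, coefficient = 2
x_2 = 1.9583, f(x_2) = 0.141093, coefficient = 2
x_3 = 2.1875, f(x_3) = 0.112197, coefficient = 2
x_4 = 2.4167, f(x_4) = 0.089219, coefficient = 2
x_5 = 2.6458, f(x_5) = 0.070946, coefficient = 2
x_6 = 2.8750, f(x_6) = 0.056416, coefficient = 2
x_7 = 3.1042, f(x_7) = 0.044862, coefficient = 2
x_8 = 3.3333, f(x_8) = 0.035674, coefficient = 2
x_9 = 3.5625, f(x_9) = 0.028368, coefficient = 2
x_10 = 3.7917, f(x_10) = 0.022558, coefficient = 2
x_11 = 4.0208, f(x_11) = 0.017938, coefficient = 2
x_12 = 4.2500, f(x_12) = 0.014264, coefficient = 1

I ≈ (0.229167/2) × 1.830800 = 0.209779
Exact value: 0.208866
Error: 0.000913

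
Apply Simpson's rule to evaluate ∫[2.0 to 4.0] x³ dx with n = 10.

f(x) = x³
a = 2.0, b = 4.0, n = 10
h = (b - a)/n = 0.200000

Simpson's rule: (h/3)[f(x₀) + 4f(x₁) + 2f(x₂) + ... + f(xₙ)]

x_0 = 2.0000, f(x_0) = 8.000000, coefficient = 1
x_1 = 2.2000, f(x_1) = 10.648000, coefficient = 4
x_2 = 2.4000, f(x_2) = 13.824000, coefficient = 2
x_3 = 2.6000, f(x_3) = 17.576000, coefficient = 4
x_4 = 2.8000, f(x_4) = 21.952000, coefficient = 2
x_5 = 3.0000, f(x_5) = 27.000000, coefficient = 4
x_6 = 3.2000, f(x_6) = 32.768000, coefficient = 2
x_7 = 3.4000, f(x_7) = 39.304000, coefficient = 4
x_8 = 3.6000, f(x_8) = 46.656000, coefficient = 2
x_9 = 3.8000, f(x_9) = 54.872000, coefficient = 4
x_10 = 4.0000, f(x_10) = 64.000000, coefficient = 1

I ≈ (0.200000/3) × 900.000000 = 60.000000
Exact value: 60.000000
Error: 0.000000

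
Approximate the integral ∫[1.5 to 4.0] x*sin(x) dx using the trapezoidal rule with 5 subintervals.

f(x) = x*sin(x)
a = 1.5, b = 4.0, n = 5
h = (b - a)/n = 0.500000

Trapezoidal rule: (h/2)[f(x₀) + 2f(x₁) + 2f(x₂) + ... + f(xₙ)]

x_0 = 1.5000, f(x_0) = 1.496242, coefficient = 1
x_1 = 2.0000, f(x_1) = 1.818595, coefficient = 2
x_2 = 2.5000, f(x_2) = 1.496180, coefficient = 2
x_3 = 3.0000, f(x_3) = 0.423360, coefficient = 2
x_4 = 3.5000, f(x_4) = -1.227741, coefficient = 2
x_5 = 4.0000, f(x_5) = -3.027210, coefficient = 1

I ≈ (0.500000/2) × 3.489820 = 0.872455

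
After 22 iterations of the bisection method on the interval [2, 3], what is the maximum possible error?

Bisection error bound: |error| ≤ (b-a)/2^n
|error| ≤ (3 - 2)/2^22 = 1/2^22
|error| ≤ 0.0000002384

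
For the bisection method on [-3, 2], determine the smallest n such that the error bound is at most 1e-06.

We need (b-a)/2^n ≤ 1e-06
(2 - (-3))/2^n ≤ 1e-06
5/2^n ≤ 1e-06
2^n ≥ 5000000
n ≥ log₂(5000000) = 22.25
n ≥ 23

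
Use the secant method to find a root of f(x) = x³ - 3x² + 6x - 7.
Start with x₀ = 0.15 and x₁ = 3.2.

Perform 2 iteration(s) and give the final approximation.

f(x) = x³ - 3x² + 6x - 7
x₀ = 0.15, x₁ = 3.2

Secant formula: x_{n+1} = x_n - f(x_n)(x_n - x_{n-1})/(f(x_n) - f(x_{n-1}))

Iteration 1:
  f(0.150000) = -6.164125
  f(3.200000) = 14.248000
  x_2 = 3.200000 - 14.248000×(3.200000 - 0.150000)/(14.248000 - (-6.164125))
       = 1.071050
Iteration 2:
  f(3.200000) = 14.248000
  f(1.071050) = -2.786492
  x_3 = 1.071050 - (-2.786492)×(1.071050 - 3.200000)/(-2.786492 - 14.248000)
       = 1.419302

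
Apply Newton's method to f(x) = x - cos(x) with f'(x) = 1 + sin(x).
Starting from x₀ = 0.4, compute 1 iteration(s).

f(x) = x - cos(x)
f'(x) = 1 + sin(x)
x₀ = 0.4

Newton-Raphson formula: x_{n+1} = x_n - f(x_n)/f'(x_n)

Iteration 1:
  f(0.400000) = -0.521061
  f'(0.400000) = 1.389418
  x_1 = 0.400000 - (-0.521061)/1.389418 = 0.775021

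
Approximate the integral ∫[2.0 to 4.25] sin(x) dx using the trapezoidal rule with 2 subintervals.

f(x) = sin(x)
a = 2.0, b = 4.25, n = 2
h = (b - a)/n = 1.125000

Trapezoidal rule: (h/2)[f(x₀) + 2f(x₁) + 2f(x₂) + ... + f(xₙ)]

x_0 = 2.0000, f(x_0) = 0.909297, coefficient = 1
x_1 = 3.1250, f(x_1) = 0.016592, coefficient = 2
x_2 = 4.2500, f(x_2) = -0.894989, coefficient = 1

I ≈ (1.125000/2) × 0.047492 = 0.026714
Exact value: 0.029941
Error: 0.003226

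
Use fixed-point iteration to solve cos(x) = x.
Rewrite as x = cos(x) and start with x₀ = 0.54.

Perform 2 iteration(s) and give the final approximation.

Equation: cos(x) = x
Fixed-point form: x = cos(x)
x₀ = 0.54

x_1 = g(0.540000) = 0.857709
x_2 = g(0.857709) = 0.654172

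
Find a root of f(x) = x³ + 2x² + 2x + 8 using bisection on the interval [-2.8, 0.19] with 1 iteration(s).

f(x) = x³ + 2x² + 2x + 8
Initial interval: [-2.8, 0.19]

Iteration 1:
  c_1 = (-2.800000 + 0.190000)/2 = -1.305000
  f(c_1) = f(-1.305000) = 6.573602
  f(a) × f(c) < 0, new interval: [-2.800000, -1.305000]

After 1 iteration(s), the approximation is c_1 = -1.305000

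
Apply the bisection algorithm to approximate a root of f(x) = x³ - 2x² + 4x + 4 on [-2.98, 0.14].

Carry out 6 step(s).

f(x) = x³ - 2x² + 4x + 4
Initial interval: [-2.98, 0.14]

Iteration 1:
  c_1 = (-2.980000 + 0.140000)/2 = -1.420000
  f(c_1) = f(-1.420000) = -8.576088
  f(a) × f(c) ≥ 0, new interval: [-1.420000, 0.140000]
Iteration 2:
  c_2 = (-1.420000 + 0.140000)/2 = -0.640000
  f(c_2) = f(-0.640000) = 0.358656
  f(a) × f(c) < 0, new interval: [-1.420000, -0.640000]
Iteration 3:
  c_3 = (-1.420000 + (-0.640000))/2 = -1.030000
  f(c_3) = f(-1.030000) = -3.334527
  f(a) × f(c) ≥ 0, new interval: [-1.030000, -0.640000]
Iteration 4:
  c_4 = (-1.030000 + (-0.640000))/2 = -0.835000
  f(c_4) = f(-0.835000) = -1.316633
  f(a) × f(c) ≥ 0, new interval: [-0.835000, -0.640000]
Iteration 5:
  c_5 = (-0.835000 + (-0.640000))/2 = -0.737500
  f(c_5) = f(-0.737500) = -0.438943
  f(a) × f(c) ≥ 0, new interval: [-0.737500, -0.640000]
Iteration 6:
  c_6 = (-0.737500 + (-0.640000))/2 = -0.688750
  f(c_6) = f(-0.688750) = -0.030480
  f(a) × f(c) ≥ 0, new interval: [-0.688750, -0.640000]

After 6 iteration(s), the approximation is c_6 = -0.688750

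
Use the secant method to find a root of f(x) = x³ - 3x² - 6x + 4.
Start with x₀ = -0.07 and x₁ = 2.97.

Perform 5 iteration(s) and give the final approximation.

f(x) = x³ - 3x² - 6x + 4
x₀ = -0.07, x₁ = 2.97

Secant formula: x_{n+1} = x_n - f(x_n)(x_n - x_{n-1})/(f(x_n) - f(x_{n-1}))

Iteration 1:
  f(-0.070000) = 4.404957
  f(2.970000) = -14.084627
  x_2 = 2.970000 - (-14.084627)×(2.970000 - (-0.070000))/(-14.084627 - 4.404957)
       = 0.654249
Iteration 2:
  f(2.970000) = -14.084627
  f(0.654249) = -0.929576
  x_3 = 0.654249 - (-0.929576)×(0.654249 - 2.970000)/(-0.929576 - (-14.084627))
       = 0.490611
Iteration 3:
  f(0.654249) = -0.929576
  f(0.490611) = 0.452324
  x_4 = 0.490611 - 0.452324×(0.490611 - 0.654249)/(0.452324 - (-0.929576))
       = 0.544173
Iteration 4:
  f(0.490611) = 0.452324
  f(0.544173) = 0.007729
  x_5 = 0.544173 - 0.007729×(0.544173 - 0.490611)/(0.007729 - 0.452324)
       = 0.545105
Iteration 5:
  f(0.544173) = 0.007729
  f(0.545105) = -0.000072
  x_6 = 0.545105 - (-0.000072)×(0.545105 - 0.544173)/(-0.000072 - 0.007729)
       = 0.545096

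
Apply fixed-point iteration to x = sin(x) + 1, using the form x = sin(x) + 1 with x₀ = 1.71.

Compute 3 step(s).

Equation: x = sin(x) + 1
Fixed-point form: x = sin(x) + 1
x₀ = 1.71

x_1 = g(1.710000) = 1.990327
x_2 = g(1.990327) = 1.913280
x_3 = g(1.913280) = 1.941923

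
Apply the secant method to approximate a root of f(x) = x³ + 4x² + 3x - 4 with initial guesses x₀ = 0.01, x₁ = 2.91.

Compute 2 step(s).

f(x) = x³ + 4x² + 3x - 4
x₀ = 0.01, x₁ = 2.91

Secant formula: x_{n+1} = x_n - f(x_n)(x_n - x_{n-1})/(f(x_n) - f(x_{n-1}))

Iteration 1:
  f(0.010000) = -3.969599
  f(2.910000) = 63.244571
  x_2 = 2.910000 - 63.244571×(2.910000 - 0.010000)/(63.244571 - (-3.969599))
       = 0.181271
Iteration 2:
  f(2.910000) = 63.244571
  f(0.181271) = -3.318794
  x_3 = 0.181271 - (-3.318794)×(0.181271 - 2.910000)/(-3.318794 - 63.244571)
       = 0.317323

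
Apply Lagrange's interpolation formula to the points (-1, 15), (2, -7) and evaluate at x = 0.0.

Lagrange interpolation formula:
P(x) = Σ yᵢ × Lᵢ(x)
where Lᵢ(x) = Π_{j≠i} (x - xⱼ)/(xᵢ - xⱼ)

L_0(0.0) = (0.0 - 2)/(-1 - 2) = 0.666667
L_1(0.0) = (0.0 - (-1))/(2 - (-1)) = 0.333333

P(0.0) = 15×L_0(0.0) + (-7)×L_1(0.0)
P(0.0) = 7.666667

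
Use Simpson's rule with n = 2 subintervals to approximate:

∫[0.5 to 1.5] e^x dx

f(x) = e^x
a = 0.5, b = 1.5, n = 2
h = (b - a)/n = 0.500000

Simpson's rule: (h/3)[f(x₀) + 4f(x₁) + 2f(x₂) + ... + f(xₙ)]

x_0 = 0.5000, f(x_0) = 1.648721, coefficient = 1
x_1 = 1.0000, f(x_1) = 2.718282, coefficient = 4
x_2 = 1.5000, f(x_2) = 4.481689, coefficient = 1

I ≈ (0.500000/3) × 17.003538 = 2.833923
Exact value: 2.832968
Error: 0.000955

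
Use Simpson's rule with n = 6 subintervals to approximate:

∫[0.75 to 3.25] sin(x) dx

f(x) = sin(x)
a = 0.75, b = 3.25, n = 6
h = (b - a)/n = 0.416667

Simpson's rule: (h/3)[f(x₀) + 4f(x₁) + 2f(x₂) + ... + f(xₙ)]

x_0 = 0.7500, f(x_0) = 0.681639, coefficient = 1
x_1 = 1.1667, f(x_1) = 0.919445, coefficient = 4
x_2 = 1.5833, f(x_2) = 0.999921, coefficient = 2
x_3 = 2.0000, f(x_3) = 0.909297, coefficient = 4
x_4 = 2.4167, f(x_4) = 0.663080, coefficient = 2
x_5 = 2.8333, f(x_5) = 0.303400, coefficient = 4
x_6 = 3.2500, f(x_6) = -0.108195, coefficient = 1

I ≈ (0.416667/3) × 12.428018 = 1.726114
Exact value: 1.725819
Error: 0.000295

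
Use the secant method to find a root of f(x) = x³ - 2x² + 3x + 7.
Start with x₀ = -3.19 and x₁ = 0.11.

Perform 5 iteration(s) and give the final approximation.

f(x) = x³ - 2x² + 3x + 7
x₀ = -3.19, x₁ = 0.11

Secant formula: x_{n+1} = x_n - f(x_n)(x_n - x_{n-1})/(f(x_n) - f(x_{n-1}))

Iteration 1:
  f(-3.190000) = -55.383959
  f(0.110000) = 7.307131
  x_2 = 0.110000 - 7.307131×(0.110000 - (-3.190000))/(7.307131 - (-55.383959))
       = -0.274641
Iteration 2:
  f(0.110000) = 7.307131
  f(-0.274641) = 6.004508
  x_3 = -0.274641 - 6.004508×(-0.274641 - 0.110000)/(6.004508 - 7.307131)
       = -2.047661
Iteration 3:
  f(-0.274641) = 6.004508
  f(-2.047661) = -16.114489
  x_4 = -2.047661 - (-16.114489)×(-2.047661 - (-0.274641))/(-16.114489 - 6.004508)
       = -0.755952
Iteration 4:
  f(-2.047661) = -16.114489
  f(-0.755952) = 3.157222
  x_5 = -0.755952 - 3.157222×(-0.755952 - (-2.047661))/(3.157222 - (-16.114489))
       = -0.967568
Iteration 5:
  f(-0.755952) = 3.157222
  f(-0.967568) = 1.319094
  x_6 = -0.967568 - 1.319094×(-0.967568 - (-0.755952))/(1.319094 - 3.157222)
       = -1.119430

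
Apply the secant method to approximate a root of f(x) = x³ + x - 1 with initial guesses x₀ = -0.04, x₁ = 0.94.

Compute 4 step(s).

f(x) = x³ + x - 1
x₀ = -0.04, x₁ = 0.94

Secant formula: x_{n+1} = x_n - f(x_n)(x_n - x_{n-1})/(f(x_n) - f(x_{n-1}))

Iteration 1:
  f(-0.040000) = -1.040064
  f(0.940000) = 0.770584
  x_2 = 0.940000 - 0.770584×(0.940000 - (-0.040000))/(0.770584 - (-1.040064))
       = 0.522927
Iteration 2:
  f(0.940000) = 0.770584
  f(0.522927) = -0.334077
  x_3 = 0.522927 - (-0.334077)×(0.522927 - 0.940000)/(-0.334077 - 0.770584)
       = 0.649060
Iteration 3:
  f(0.522927) = -0.334077
  f(0.649060) = -0.077504
  x_4 = 0.649060 - (-0.077504)×(0.649060 - 0.522927)/(-0.077504 - (-0.334077))
       = 0.687162
Iteration 4:
  f(0.649060) = -0.077504
  f(0.687162) = 0.011634
  x_5 = 0.687162 - 0.011634×(0.687162 - 0.649060)/(0.011634 - (-0.077504))
       = 0.682189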